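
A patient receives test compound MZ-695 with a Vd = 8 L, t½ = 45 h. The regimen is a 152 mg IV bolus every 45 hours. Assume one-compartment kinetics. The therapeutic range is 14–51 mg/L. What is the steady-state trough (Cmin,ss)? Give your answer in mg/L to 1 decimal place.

τ = 45 h = 1 half-life, so f = (1/2)^1 = 0.5.
Accumulation ratio R = 1/(1 − f) = 1/0.5 = 2/1.
Single-dose peak C₀ = D/Vd = 152/8 = 19 mg/L.
Steady-state peak Cmax,ss = C₀·R = 19 × 2/1 ≈ 38.000 mg/L.
Steady-state trough Cmin,ss = Cmax,ss·f ≈ 38.000 × 0.5 ≈ 19.000 mg/L.
Trough 19.0 mg/L vs MEC 14 mg/L: adequate.

19.0 mg/L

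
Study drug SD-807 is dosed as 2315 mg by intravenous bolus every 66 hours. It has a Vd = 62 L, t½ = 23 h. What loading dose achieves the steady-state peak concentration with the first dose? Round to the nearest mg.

2682 mg

f = (1/2)^(66/23) ≈ 0.136828; accumulation ratio R = 1/(1−f) ≈ 1.15852.
Loading dose to hit Cmax,ss on first dose: D_load = D_maint·R ≈ 2315 × 1.15852 ≈ 2681.97 mg.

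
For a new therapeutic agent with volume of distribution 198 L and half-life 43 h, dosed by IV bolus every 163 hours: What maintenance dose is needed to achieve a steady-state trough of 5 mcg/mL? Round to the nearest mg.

12711 mg

τ/t½ = 163/43 ≈ 3.7907, so f = (1/2)^(163/43) ≈ 0.072258.
Cmin,ss = (D/Vd)·f/(1−f), so D = Cmin,ss·Vd·(1−f)/f.
D = 5 × 198 × (1−f)/f ≈ 5 × 198 × 12.83930 ≈ 12710.91 mg.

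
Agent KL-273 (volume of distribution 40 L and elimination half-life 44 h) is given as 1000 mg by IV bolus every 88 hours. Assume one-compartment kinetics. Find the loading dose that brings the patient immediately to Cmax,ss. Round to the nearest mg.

f = (1/2)^(88/44) ≈ 0.250000; accumulation ratio R = 1/(1−f) ≈ 1.33333.
Loading dose to hit Cmax,ss on first dose: D_load = D_maint·R ≈ 1000 × 1.33333 ≈ 1333.33 mg.

1333 mg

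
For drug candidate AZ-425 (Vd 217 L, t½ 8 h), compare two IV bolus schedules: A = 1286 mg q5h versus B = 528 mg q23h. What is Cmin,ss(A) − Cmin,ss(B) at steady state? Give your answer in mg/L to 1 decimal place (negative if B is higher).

10.5 mg/L

Regimen A: f = (1/2)^(5/8) ≈ 0.6484; Cmin,ss = (1286/217)·f/(1−f) ≈ 10.929 mg/L.
Regimen B: f = (1/2)^(23/8) ≈ 0.1363; Cmin,ss = (528/217)·f/(1−f) ≈ 0.384 mg/L.
Difference ≈ 10.929 − 0.384 ≈ 10.545 mg/L.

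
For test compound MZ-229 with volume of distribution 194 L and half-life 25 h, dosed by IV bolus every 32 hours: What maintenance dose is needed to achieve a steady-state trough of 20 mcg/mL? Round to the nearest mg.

5542 mg

τ/t½ = 32/25 ≈ 1.28, so f = (1/2)^(32/25) ≈ 0.411796.
Cmin,ss = (D/Vd)·f/(1−f), so D = Cmin,ss·Vd·(1−f)/f.
D = 20 × 194 × (1−f)/f ≈ 20 × 194 × 1.42839 ≈ 5542.15 mg.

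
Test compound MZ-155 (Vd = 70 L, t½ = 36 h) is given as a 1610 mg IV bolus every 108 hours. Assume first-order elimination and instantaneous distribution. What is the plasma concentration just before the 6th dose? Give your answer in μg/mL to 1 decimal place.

f = (1/2)^(τ/t½) = (1/2)^(108/36) ≈ 0.1250.
C₀ = D/Vd = 1610/70 ≈ 23.000 μg/mL.
Before the 6th dose, 5 doses have been given. Superposition: Cmin = C₀·(f + f² + … + f^5).
≈ 23.000 × (0.1250 + 0.0156 + 0.0020 + 0.0002 + 0.0000) ≈ 23.000 × 0.1428 ≈ 3.284 μg/mL.

3.3 μg/mL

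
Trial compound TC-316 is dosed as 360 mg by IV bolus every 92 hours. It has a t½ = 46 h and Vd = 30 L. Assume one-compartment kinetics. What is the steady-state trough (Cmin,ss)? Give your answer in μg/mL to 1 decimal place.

The dosing interval is 2 half-lives, so f = 2^(−2) = 0.25.
At steady state, R = 1/(1 − 0.25) = 4/3.
Single-dose peak C₀ = D/Vd = 360/30 = 12 μg/mL.
Steady-state peak Cmax,ss = C₀·R = 12 × 4/3 ≈ 16.000 μg/mL.
Steady-state trough Cmin,ss = Cmax,ss·f ≈ 16.000 × 0.25 ≈ 4.000 μg/mL.

4.0 μg/mL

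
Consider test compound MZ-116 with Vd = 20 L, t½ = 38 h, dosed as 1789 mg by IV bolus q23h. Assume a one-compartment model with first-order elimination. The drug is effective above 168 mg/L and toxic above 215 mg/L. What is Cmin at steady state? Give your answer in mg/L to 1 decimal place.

τ/t½ = 23/38 ≈ 0.60526, so fraction remaining f = (1/2)^(23/38) ≈ 0.6574.
Accumulation ratio R = 1/(1 − f) ≈ 1/0.3426 ≈ 2.9189.
Each bolus raises the concentration by D/Vd = 1789/20 ≈ 89.450 mg/L.
Cmax,ss = C₀/(1 − f) ≈ 89.450/0.3426 ≈ 261.092 mg/L.
Steady-state trough Cmin,ss = Cmax,ss·f ≈ 261.092 × 0.6574 ≈ 171.642 mg/L.
Trough 171.6 mg/L vs MEC 168 mg/L: adequate.

171.6 mg/L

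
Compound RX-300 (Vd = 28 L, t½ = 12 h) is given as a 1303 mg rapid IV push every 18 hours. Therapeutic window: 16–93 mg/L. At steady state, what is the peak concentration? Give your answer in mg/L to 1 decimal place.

Over one 18-h interval, 18/12 ≈ 1.5 half-lives elapse, leaving f ≈ 0.3536 of each dose.
Accumulation ratio R = 1/(1 − f) ≈ 1/0.6464 ≈ 1.5470.
Single-dose peak C₀ = D/Vd = 1303/28 ≈ 46.536 mg/L.
Steady-state peak Cmax,ss = C₀·R ≈ 46.536 × 1.5470 ≈ 71.991 mg/L.
Peak 72.0 mg/L vs MTC 93 mg/L: below toxic threshold.

72.0 mg/L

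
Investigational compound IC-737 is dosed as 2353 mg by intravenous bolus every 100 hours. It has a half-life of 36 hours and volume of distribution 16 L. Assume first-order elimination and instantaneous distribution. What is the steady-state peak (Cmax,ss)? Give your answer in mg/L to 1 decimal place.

τ/t½ = 100/36 ≈ 2.7778, so fraction remaining f = (1/2)^(100/36) ≈ 0.1458.
At steady state, accumulation factor R = 1/(1 − e^(−kτ)) ≈ 1.1707.
Each bolus raises the concentration by D/Vd = 2353/16 ≈ 147.062 mg/L.
Steady-state peak Cmax,ss = C₀·R ≈ 147.062 × 1.1707 ≈ 172.165 mg/L.

172.2 mg/L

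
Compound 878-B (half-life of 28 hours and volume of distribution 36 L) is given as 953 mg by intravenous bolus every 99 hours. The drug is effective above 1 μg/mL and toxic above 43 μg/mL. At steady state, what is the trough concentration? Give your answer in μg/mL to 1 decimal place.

2.5 μg/mL

Over one 99-h interval, 99/28 ≈ 3.5357 half-lives elapse, leaving f ≈ 0.0862 of each dose.
Each bolus raises the concentration by D/Vd = 953/36 ≈ 26.472 μg/mL.
Steady-state trough Cmin,ss = C₀·f/(1−f) ≈ 26.472 × 0.0862/0.9138 ≈ 2.497 μg/mL.
Trough 2.5 μg/mL vs MEC 1 μg/mL: adequate.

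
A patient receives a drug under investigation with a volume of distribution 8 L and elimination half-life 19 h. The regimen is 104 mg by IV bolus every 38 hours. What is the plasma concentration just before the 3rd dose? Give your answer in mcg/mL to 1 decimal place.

f = (1/2)^(τ/t½) = (1/2)^(38/19) ≈ 0.2500.
C₀ = D/Vd = 104/8 ≈ 13.000 mcg/mL.
Before the 3rd dose, 2 doses have been given. Superposition: Cmin = C₀·(f + f²).
≈ 13.000 × (0.2500 + 0.0625) ≈ 13.000 × 0.3125 ≈ 4.062 mcg/mL.

4.1 mcg/mL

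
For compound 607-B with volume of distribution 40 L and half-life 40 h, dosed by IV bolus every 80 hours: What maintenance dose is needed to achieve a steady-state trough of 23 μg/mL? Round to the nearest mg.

τ/t½ = 80/40 ≈ 2, so f = (1/2)^(80/40) ≈ 0.250000.
Cmin,ss = (D/Vd)·f/(1−f), so D = Cmin,ss·Vd·(1−f)/f.
D = 23 × 40 × (1−f)/f ≈ 23 × 40 × 3.00000 ≈ 2760.00 mg.

2760 mg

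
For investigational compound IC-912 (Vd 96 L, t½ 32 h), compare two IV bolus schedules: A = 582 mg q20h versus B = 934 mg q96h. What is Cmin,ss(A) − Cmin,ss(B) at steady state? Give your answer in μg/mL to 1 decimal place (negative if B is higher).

Regimen A: f = (1/2)^(20/32) ≈ 0.6484; Cmin,ss = (582/96)·f/(1−f) ≈ 11.180 μg/mL.
Regimen B: f = (1/2)^(96/32) ≈ 0.1250; Cmin,ss = (934/96)·f/(1−f) ≈ 1.390 μg/mL.
Difference ≈ 11.180 − 1.390 ≈ 9.790 μg/mL.

9.8 μg/mL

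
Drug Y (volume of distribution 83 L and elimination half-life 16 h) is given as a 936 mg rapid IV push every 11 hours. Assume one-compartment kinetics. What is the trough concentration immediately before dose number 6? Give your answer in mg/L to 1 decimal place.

f = (1/2)^(τ/t½) = (1/2)^(11/16) ≈ 0.6209.
C₀ = D/Vd = 936/83 ≈ 11.277 mg/L.
Before the 6th dose, 5 doses have been given. Superposition: Cmin = C₀·(f + f² + … + f^5).
≈ 11.277 × (0.6209 + 0.3855 + 0.2394 + 0.1486 + 0.0923) ≈ 11.277 × 1.4867 ≈ 16.766 mg/L.

16.8 mg/L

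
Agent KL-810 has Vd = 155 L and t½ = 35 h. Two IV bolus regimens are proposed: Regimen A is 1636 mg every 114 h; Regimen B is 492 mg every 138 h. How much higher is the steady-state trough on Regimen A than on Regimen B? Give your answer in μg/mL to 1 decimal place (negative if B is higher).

1.0 μg/mL

Regimen A: f = (1/2)^(114/35) ≈ 0.1046; Cmin,ss = (1636/155)·f/(1−f) ≈ 1.233 μg/mL.
Regimen B: f = (1/2)^(138/35) ≈ 0.0650; Cmin,ss = (492/155)·f/(1−f) ≈ 0.221 μg/mL.
Difference ≈ 1.233 − 0.221 ≈ 1.012 μg/mL.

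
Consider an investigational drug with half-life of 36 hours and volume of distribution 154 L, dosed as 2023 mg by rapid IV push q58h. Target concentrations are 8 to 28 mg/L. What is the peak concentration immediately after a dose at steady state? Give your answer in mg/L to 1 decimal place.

k = ln2/t½ = ln2/36 ≈ 0.019254 h⁻¹; fraction remaining f = e^(−kτ) = e^(−0.019254×58) ≈ 0.3273.
At steady state, accumulation factor R = 1/(1 − e^(−kτ)) ≈ 1.4865.
Single-dose peak C₀ = D/Vd = 2023/154 ≈ 13.136 mg/L.
Steady-state peak Cmax,ss = C₀·R ≈ 13.136 × 1.4865 ≈ 19.527 mg/L.
Peak 19.5 mg/L vs MTC 28 mg/L: below toxic threshold.

19.5 mg/L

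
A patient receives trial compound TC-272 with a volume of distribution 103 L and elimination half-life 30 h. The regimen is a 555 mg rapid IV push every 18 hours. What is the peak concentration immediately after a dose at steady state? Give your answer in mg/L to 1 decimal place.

Over one 18-h interval, 18/30 ≈ 0.6 half-lives elapse, leaving f ≈ 0.6598 of each dose.
At steady state, accumulation factor R = 1/(1 − e^(−kτ)) ≈ 2.9394.
Each bolus raises the concentration by D/Vd = 555/103 ≈ 5.388 mg/L.
Steady-state peak Cmax,ss = C₀·R ≈ 5.388 × 2.9394 ≈ 15.837 mg/L.

15.8 mg/L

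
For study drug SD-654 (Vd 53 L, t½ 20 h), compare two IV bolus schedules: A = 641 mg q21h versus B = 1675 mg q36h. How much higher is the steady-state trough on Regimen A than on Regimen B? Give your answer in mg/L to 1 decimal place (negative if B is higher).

Regimen A: f = (1/2)^(21/20) ≈ 0.4830; Cmin,ss = (641/53)·f/(1−f) ≈ 11.299 mg/L.
Regimen B: f = (1/2)^(36/20) ≈ 0.2872; Cmin,ss = (1675/53)·f/(1−f) ≈ 12.734 mg/L.
Difference ≈ 11.299 − 12.734 ≈ -1.435 mg/L.

-1.4 mg/L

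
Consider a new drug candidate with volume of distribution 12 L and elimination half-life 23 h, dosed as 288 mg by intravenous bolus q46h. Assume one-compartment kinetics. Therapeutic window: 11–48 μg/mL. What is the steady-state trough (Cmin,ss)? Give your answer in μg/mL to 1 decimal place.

τ = 46 h = 2 half-lives, so f = (1/2)^2 = 0.25.
Accumulation ratio R = 1/(1 − f) = 1/0.75 = 4/3.
Single-dose peak C₀ = D/Vd = 288/12 = 24 μg/mL.
Steady-state peak Cmax,ss = C₀·R = 24 × 4/3 ≈ 32.000 μg/mL.
Steady-state trough Cmin,ss = Cmax,ss·f ≈ 32.000 × 0.25 ≈ 8.000 μg/mL.
Trough 8.0 μg/mL vs MEC 11 μg/mL: subtherapeutic.

8.0 μg/mL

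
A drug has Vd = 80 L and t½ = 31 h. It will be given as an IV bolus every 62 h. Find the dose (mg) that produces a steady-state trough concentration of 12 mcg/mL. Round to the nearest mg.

τ/t½ = 62/31 ≈ 2, so f = (1/2)^(62/31) ≈ 0.250000.
Cmin,ss = (D/Vd)·f/(1−f), so D = Cmin,ss·Vd·(1−f)/f.
D = 12 × 80 × (1−f)/f ≈ 12 × 80 × 3.00000 ≈ 2880.00 mg.

2880 mg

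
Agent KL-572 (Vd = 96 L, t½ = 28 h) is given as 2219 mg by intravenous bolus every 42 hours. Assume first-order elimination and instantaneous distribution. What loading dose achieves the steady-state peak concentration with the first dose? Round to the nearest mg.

3433 mg

f = (1/2)^(42/28) ≈ 0.353553; accumulation ratio R = 1/(1−f) ≈ 1.54692.
Loading dose to hit Cmax,ss on first dose: D_load = D_maint·R ≈ 2219 × 1.54692 ≈ 3432.62 mg.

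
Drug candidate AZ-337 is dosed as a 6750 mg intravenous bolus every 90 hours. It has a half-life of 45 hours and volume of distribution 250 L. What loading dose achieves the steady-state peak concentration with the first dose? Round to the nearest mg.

9000 mg

f = (1/2)^(90/45) ≈ 0.250000; accumulation ratio R = 1/(1−f) ≈ 1.33333.
Loading dose to hit Cmax,ss on first dose: D_load = D_maint·R ≈ 6750 × 1.33333 ≈ 8999.98 mg.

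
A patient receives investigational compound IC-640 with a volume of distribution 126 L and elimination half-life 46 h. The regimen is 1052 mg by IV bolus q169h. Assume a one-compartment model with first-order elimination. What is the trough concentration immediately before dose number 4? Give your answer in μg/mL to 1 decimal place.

f = (1/2)^(τ/t½) = (1/2)^(169/46) ≈ 0.0784.
C₀ = D/Vd = 1052/126 ≈ 8.349 μg/mL.
Before the 4th dose, 3 doses have been given. Superposition: Cmin = C₀·(f + f² + … + f^3).
≈ 8.349 × (0.0784 + 0.0061 + 0.0005) ≈ 8.349 × 0.0850 ≈ 0.710 μg/mL.

0.7 μg/mL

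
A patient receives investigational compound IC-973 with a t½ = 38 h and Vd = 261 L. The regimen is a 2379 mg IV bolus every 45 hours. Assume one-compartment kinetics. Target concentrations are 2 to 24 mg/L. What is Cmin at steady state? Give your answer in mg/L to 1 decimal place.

Over one 45-h interval, 45/38 ≈ 1.1842 half-lives elapse, leaving f ≈ 0.4401 of each dose.
At steady state, accumulation factor R = 1/(1 − e^(−kτ)) ≈ 1.7860.
Single-dose peak C₀ = D/Vd = 2379/261 ≈ 9.115 mg/L.
Cmax,ss = C₀/(1 − f) ≈ 9.115/0.5599 ≈ 16.280 mg/L.
Steady-state trough Cmin,ss = Cmax,ss·f ≈ 16.280 × 0.4401 ≈ 7.165 mg/L.
Trough 7.2 mg/L vs MEC 2 mg/L: adequate.

7.2 mg/L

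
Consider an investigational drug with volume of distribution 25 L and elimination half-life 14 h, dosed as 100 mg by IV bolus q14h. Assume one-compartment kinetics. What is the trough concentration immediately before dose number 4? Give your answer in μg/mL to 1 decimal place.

f = (1/2)^(τ/t½) = (1/2)^(14/14) ≈ 0.5000.
C₀ = D/Vd = 100/25 ≈ 4.000 μg/mL.
Before the 4th dose, 3 doses have been given. Superposition: Cmin = C₀·(f + f² + … + f^3).
≈ 4.000 × (0.5000 + 0.2500 + 0.1250) ≈ 4.000 × 0.8750 ≈ 3.500 μg/mL.

3.5 μg/mL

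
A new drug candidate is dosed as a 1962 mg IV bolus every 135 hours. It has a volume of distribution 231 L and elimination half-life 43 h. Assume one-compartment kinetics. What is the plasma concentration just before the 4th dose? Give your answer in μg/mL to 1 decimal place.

f = (1/2)^(τ/t½) = (1/2)^(135/43) ≈ 0.1135.
C₀ = D/Vd = 1962/231 ≈ 8.494 μg/mL.
Before the 4th dose, 3 doses have been given. Superposition: Cmin = C₀·(f + f² + … + f^3).
≈ 8.494 × (0.1135 + 0.0129 + 0.0015) ≈ 8.494 × 0.1279 ≈ 1.086 μg/mL.

1.1 μg/mL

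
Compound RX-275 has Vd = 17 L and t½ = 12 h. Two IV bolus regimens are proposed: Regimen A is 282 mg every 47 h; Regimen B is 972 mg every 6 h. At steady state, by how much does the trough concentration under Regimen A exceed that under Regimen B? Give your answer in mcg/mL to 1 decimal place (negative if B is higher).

Regimen A: f = (1/2)^(47/12) ≈ 0.0662; Cmin,ss = (282/17)·f/(1−f) ≈ 1.176 mcg/mL.
Regimen B: f = (1/2)^(6/12) ≈ 0.7071; Cmin,ss = (972/17)·f/(1−f) ≈ 138.032 mcg/mL.
Difference ≈ 1.176 − 138.032 ≈ -136.856 mcg/mL.

-136.9 mcg/mL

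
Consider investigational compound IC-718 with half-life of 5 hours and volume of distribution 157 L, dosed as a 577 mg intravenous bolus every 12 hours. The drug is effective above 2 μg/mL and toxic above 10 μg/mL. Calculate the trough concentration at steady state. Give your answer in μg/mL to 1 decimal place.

0.9 μg/mL

Over one 12-h interval, 12/5 ≈ 2.4 half-lives elapse, leaving f ≈ 0.1895 of each dose.
Accumulation ratio R = 1/(1 − f) ≈ 1/0.8105 ≈ 1.2338.
Each bolus raises the concentration by D/Vd = 577/157 ≈ 3.675 μg/mL.
Steady-state peak Cmax,ss = C₀·R ≈ 3.675 × 1.2338 ≈ 4.534 μg/mL.
Steady-state trough Cmin,ss = Cmax,ss·f ≈ 4.534 × 0.1895 ≈ 0.859 μg/mL.
Trough 0.9 μg/mL vs MEC 2 μg/mL: subtherapeutic.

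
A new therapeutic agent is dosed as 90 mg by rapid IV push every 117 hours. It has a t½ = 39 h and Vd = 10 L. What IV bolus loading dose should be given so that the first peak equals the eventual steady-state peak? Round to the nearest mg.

f = (1/2)^(117/39) ≈ 0.125000; accumulation ratio R = 1/(1−f) ≈ 1.14286.
Loading dose to hit Cmax,ss on first dose: D_load = D_maint·R ≈ 90 × 1.14286 ≈ 102.86 mg.

103 mg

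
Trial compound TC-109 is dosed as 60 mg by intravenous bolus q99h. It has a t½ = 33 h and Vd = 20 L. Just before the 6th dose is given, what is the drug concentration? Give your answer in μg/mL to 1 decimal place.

f = (1/2)^(τ/t½) = (1/2)^(99/33) ≈ 0.1250.
C₀ = D/Vd = 60/20 ≈ 3.000 μg/mL.
Before the 6th dose, 5 doses have been given. Superposition: Cmin = C₀·(f + f² + … + f^5).
≈ 3.000 × (0.1250 + 0.0156 + 0.0020 + 0.0002 + 0.0000) ≈ 3.000 × 0.1428 ≈ 0.428 μg/mL.

0.4 μg/mL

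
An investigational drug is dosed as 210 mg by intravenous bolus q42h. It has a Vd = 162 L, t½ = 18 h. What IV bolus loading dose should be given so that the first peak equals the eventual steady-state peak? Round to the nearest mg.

f = (1/2)^(42/18) ≈ 0.198425; accumulation ratio R = 1/(1−f) ≈ 1.24754.
Loading dose to hit Cmax,ss on first dose: D_load = D_maint·R ≈ 210 × 1.24754 ≈ 261.98 mg.

262 mg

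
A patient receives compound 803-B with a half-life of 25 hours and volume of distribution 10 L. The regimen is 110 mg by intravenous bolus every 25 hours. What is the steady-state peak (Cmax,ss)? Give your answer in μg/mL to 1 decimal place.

The dosing interval is 1 half-life, so f = 2^(−1) = 0.5.
Accumulation ratio R = 1/(1 − f) = 1/0.5 = 2/1.
Single-dose peak C₀ = D/Vd = 110/10 = 11 μg/mL.
Steady-state peak Cmax,ss = C₀·R = 11 × 2/1 ≈ 22.000 μg/mL.

22.0 μg/mL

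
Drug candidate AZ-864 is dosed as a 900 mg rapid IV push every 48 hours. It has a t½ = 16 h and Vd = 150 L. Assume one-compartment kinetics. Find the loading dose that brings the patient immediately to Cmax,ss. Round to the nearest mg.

f = (1/2)^(48/16) ≈ 0.125000; accumulation ratio R = 1/(1−f) ≈ 1.14286.
Loading dose to hit Cmax,ss on first dose: D_load = D_maint·R ≈ 900 × 1.14286 ≈ 1028.57 mg.

1029 mg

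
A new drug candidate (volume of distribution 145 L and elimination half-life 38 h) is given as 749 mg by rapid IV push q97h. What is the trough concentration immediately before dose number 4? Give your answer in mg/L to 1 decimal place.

1.1 mg/L

f = (1/2)^(τ/t½) = (1/2)^(97/38) ≈ 0.1704.
C₀ = D/Vd = 749/145 ≈ 5.166 mg/L.
Before the 4th dose, 3 doses have been given. Superposition: Cmin = C₀·(f + f² + … + f^3).
≈ 5.166 × (0.1704 + 0.0290 + 0.0049) ≈ 5.166 × 0.2043 ≈ 1.055 mg/L.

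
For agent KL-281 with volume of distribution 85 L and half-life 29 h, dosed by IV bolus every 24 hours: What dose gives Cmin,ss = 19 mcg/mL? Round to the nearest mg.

τ/t½ = 24/29 ≈ 0.82759, so f = (1/2)^(24/29) ≈ 0.563471.
Cmin,ss = (D/Vd)·f/(1−f), so D = Cmin,ss·Vd·(1−f)/f.
D = 19 × 85 × (1−f)/f ≈ 19 × 85 × 0.77471 ≈ 1251.16 mg.

1251 mg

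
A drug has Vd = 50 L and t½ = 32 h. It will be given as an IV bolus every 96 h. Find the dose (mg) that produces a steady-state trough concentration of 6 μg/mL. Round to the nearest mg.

2100 mg

τ/t½ = 96/32 ≈ 3, so f = (1/2)^(96/32) ≈ 0.125000.
Cmin,ss = (D/Vd)·f/(1−f), so D = Cmin,ss·Vd·(1−f)/f.
D = 6 × 50 × (1−f)/f ≈ 6 × 50 × 7.00000 ≈ 2100.00 mg.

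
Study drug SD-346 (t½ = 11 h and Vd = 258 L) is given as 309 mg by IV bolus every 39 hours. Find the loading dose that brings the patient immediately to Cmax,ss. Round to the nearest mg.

f = (1/2)^(39/11) ≈ 0.085647; accumulation ratio R = 1/(1−f) ≈ 1.09367.
Loading dose to hit Cmax,ss on first dose: D_load = D_maint·R ≈ 309 × 1.09367 ≈ 337.94 mg.

338 mg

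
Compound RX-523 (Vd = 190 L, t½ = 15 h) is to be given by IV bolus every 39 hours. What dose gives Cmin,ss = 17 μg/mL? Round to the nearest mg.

16353 mg

τ/t½ = 39/15 ≈ 2.6, so f = (1/2)^(39/15) ≈ 0.164938.
Cmin,ss = (D/Vd)·f/(1−f), so D = Cmin,ss·Vd·(1−f)/f.
D = 17 × 190 × (1−f)/f ≈ 17 × 190 × 5.06288 ≈ 16353.10 mg.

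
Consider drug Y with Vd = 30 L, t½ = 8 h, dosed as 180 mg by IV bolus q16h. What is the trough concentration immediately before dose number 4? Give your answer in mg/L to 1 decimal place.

2.0 mg/L

f = (1/2)^(τ/t½) = (1/2)^(16/8) ≈ 0.2500.
C₀ = D/Vd = 180/30 ≈ 6.000 mg/L.
Before the 4th dose, 3 doses have been given. Superposition: Cmin = C₀·(f + f² + … + f^3).
≈ 6.000 × (0.2500 + 0.0625 + 0.0156) ≈ 6.000 × 0.3281 ≈ 1.969 mg/L.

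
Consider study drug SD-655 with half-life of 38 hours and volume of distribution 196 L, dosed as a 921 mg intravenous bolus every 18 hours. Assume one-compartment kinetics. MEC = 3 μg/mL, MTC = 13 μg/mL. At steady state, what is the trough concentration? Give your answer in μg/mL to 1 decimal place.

τ/t½ = 18/38 ≈ 0.47368, so fraction remaining f = (1/2)^(18/38) ≈ 0.7201.
At steady state, accumulation factor R = 1/(1 − e^(−kτ)) ≈ 3.5727.
Each bolus raises the concentration by D/Vd = 921/196 ≈ 4.699 μg/mL.
Cmax,ss = C₀/(1 − f) ≈ 4.699/0.2799 ≈ 16.788 μg/mL.
One interval later, Cmin,ss = Cmax,ss·e^(−kτ) ≈ 16.788 × 0.7201 ≈ 12.089 μg/mL.
Trough 12.1 μg/mL vs MEC 3 μg/mL: adequate.

12.1 μg/mL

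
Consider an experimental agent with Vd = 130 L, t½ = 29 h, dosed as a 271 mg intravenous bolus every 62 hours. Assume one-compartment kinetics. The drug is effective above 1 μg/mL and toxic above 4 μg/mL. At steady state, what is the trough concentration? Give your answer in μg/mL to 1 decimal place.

k = ln2/t½ = ln2/29 ≈ 0.023902 h⁻¹; fraction remaining f = e^(−kτ) = e^(−0.023902×62) ≈ 0.2272.
Accumulation ratio R = 1/(1 − f) ≈ 1/0.7728 ≈ 1.2940.
Single-dose peak C₀ = D/Vd = 271/130 ≈ 2.085 μg/mL.
Steady-state peak Cmax,ss = C₀·R ≈ 2.085 × 1.2940 ≈ 2.698 μg/mL.
One interval later, Cmin,ss = Cmax,ss·e^(−kτ) ≈ 2.698 × 0.2272 ≈ 0.613 μg/mL.
Trough 0.6 μg/mL vs MEC 1 μg/mL: subtherapeutic.

0.6 μg/mL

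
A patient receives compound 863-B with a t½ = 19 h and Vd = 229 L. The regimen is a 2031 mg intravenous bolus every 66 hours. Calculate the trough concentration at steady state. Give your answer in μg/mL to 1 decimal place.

Over one 66-h interval, 66/19 ≈ 3.4737 half-lives elapse, leaving f ≈ 0.0900 of each dose.
At steady state, accumulation factor R = 1/(1 − e^(−kτ)) ≈ 1.0989.
Each bolus raises the concentration by D/Vd = 2031/229 ≈ 8.869 μg/mL.
Steady-state peak Cmax,ss = C₀·R ≈ 8.869 × 1.0989 ≈ 9.746 μg/mL.
One interval later, Cmin,ss = Cmax,ss·e^(−kτ) ≈ 9.746 × 0.0900 ≈ 0.877 μg/mL.

0.9 μg/mL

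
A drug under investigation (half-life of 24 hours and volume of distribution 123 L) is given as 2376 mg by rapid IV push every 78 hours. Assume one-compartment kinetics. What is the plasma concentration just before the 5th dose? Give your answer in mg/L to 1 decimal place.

2.3 mg/L

f = (1/2)^(τ/t½) = (1/2)^(78/24) ≈ 0.1051.
C₀ = D/Vd = 2376/123 ≈ 19.317 mg/L.
Before the 5th dose, 4 doses have been given. Superposition: Cmin = C₀·(f + f² + … + f^4).
≈ 19.317 × (0.1051 + 0.0110 + 0.0012 + 0.0001) ≈ 19.317 × 0.1174 ≈ 2.268 mg/L.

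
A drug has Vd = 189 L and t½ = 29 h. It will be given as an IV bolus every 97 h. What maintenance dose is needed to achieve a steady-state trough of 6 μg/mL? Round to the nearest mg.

10387 mg

τ/t½ = 97/29 ≈ 3.3448, so f = (1/2)^(97/29) ≈ 0.098425.
Cmin,ss = (D/Vd)·f/(1−f), so D = Cmin,ss·Vd·(1−f)/f.
D = 6 × 189 × (1−f)/f ≈ 6 × 189 × 9.16002 ≈ 10387.46 mg.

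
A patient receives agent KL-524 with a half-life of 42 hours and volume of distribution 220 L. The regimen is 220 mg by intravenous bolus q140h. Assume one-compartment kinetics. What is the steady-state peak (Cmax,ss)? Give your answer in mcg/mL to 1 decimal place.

1.1 mcg/mL

τ/t½ = 140/42 ≈ 3.3333, so fraction remaining f = (1/2)^(140/42) ≈ 0.0992.
At steady state, accumulation factor R = 1/(1 − e^(−kτ)) ≈ 1.1101.
Each bolus raises the concentration by D/Vd = 220/220 ≈ 1.000 mcg/mL.
Steady-state peak Cmax,ss = C₀·R ≈ 1.000 × 1.1101 ≈ 1.110 mcg/mL.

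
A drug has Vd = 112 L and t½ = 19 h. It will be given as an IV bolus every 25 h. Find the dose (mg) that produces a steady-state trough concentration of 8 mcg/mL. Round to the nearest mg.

τ/t½ = 25/19 ≈ 1.3158, so f = (1/2)^(25/19) ≈ 0.401706.
Cmin,ss = (D/Vd)·f/(1−f), so D = Cmin,ss·Vd·(1−f)/f.
D = 8 × 112 × (1−f)/f ≈ 8 × 112 × 1.48938 ≈ 1334.48 mg.

1334 mg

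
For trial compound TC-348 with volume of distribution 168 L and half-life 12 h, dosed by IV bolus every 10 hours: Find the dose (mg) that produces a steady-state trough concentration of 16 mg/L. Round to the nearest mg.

2101 mg

τ/t½ = 10/12 ≈ 0.83333, so f = (1/2)^(10/12) ≈ 0.561231.
Cmin,ss = (D/Vd)·f/(1−f), so D = Cmin,ss·Vd·(1−f)/f.
D = 16 × 168 × (1−f)/f ≈ 16 × 168 × 0.78180 ≈ 2101.48 mg.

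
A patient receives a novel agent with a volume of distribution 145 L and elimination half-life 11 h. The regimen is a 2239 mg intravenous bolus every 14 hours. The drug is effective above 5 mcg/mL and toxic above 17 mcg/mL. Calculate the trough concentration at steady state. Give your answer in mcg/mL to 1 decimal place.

τ/t½ = 14/11 ≈ 1.2727, so fraction remaining f = (1/2)^(14/11) ≈ 0.4139.
Accumulation ratio R = 1/(1 − f) ≈ 1/0.5861 ≈ 1.7062.
Single-dose peak C₀ = D/Vd = 2239/145 ≈ 15.441 mcg/mL.
Cmax,ss = C₀/(1 − f) ≈ 15.441/0.5861 ≈ 26.345 mcg/mL.
Steady-state trough Cmin,ss = Cmax,ss·f ≈ 26.345 × 0.4139 ≈ 10.904 mcg/mL.
Trough 10.9 mcg/mL vs MEC 5 mcg/mL: adequate.

10.9 mcg/mL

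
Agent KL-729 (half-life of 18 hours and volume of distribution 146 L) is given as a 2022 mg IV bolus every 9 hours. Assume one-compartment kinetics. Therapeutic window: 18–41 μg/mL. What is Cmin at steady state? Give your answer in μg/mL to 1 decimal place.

k = ln2/t½ = ln2/18 ≈ 0.038508 h⁻¹; fraction remaining f = e^(−kτ) = e^(−0.038508×9) ≈ 0.7071.
Accumulation ratio R = 1/(1 − f) ≈ 1/0.2929 ≈ 3.4141.
Single-dose peak C₀ = D/Vd = 2022/146 ≈ 13.849 μg/mL.
Steady-state peak Cmax,ss = C₀·R ≈ 13.849 × 3.4141 ≈ 47.282 μg/mL.
One interval later, Cmin,ss = Cmax,ss·e^(−kτ) ≈ 47.282 × 0.7071 ≈ 33.433 μg/mL.
Trough 33.4 μg/mL vs MEC 18 μg/mL: adequate.

33.4 μg/mL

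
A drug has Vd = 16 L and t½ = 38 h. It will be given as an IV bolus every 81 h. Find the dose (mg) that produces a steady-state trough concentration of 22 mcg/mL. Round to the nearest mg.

τ/t½ = 81/38 ≈ 2.1316, so f = (1/2)^(81/38) ≈ 0.228208.
Cmin,ss = (D/Vd)·f/(1−f), so D = Cmin,ss·Vd·(1−f)/f.
D = 22 × 16 × (1−f)/f ≈ 22 × 16 × 3.38197 ≈ 1190.45 mg.

1190 mg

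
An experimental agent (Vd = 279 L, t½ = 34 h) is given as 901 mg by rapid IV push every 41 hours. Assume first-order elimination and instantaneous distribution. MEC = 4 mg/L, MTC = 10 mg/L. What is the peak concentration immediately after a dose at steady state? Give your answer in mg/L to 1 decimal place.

τ/t½ = 41/34 ≈ 1.2059, so fraction remaining f = (1/2)^(41/34) ≈ 0.4335.
Accumulation ratio R = 1/(1 − f) ≈ 1/0.5665 ≈ 1.7652.
Each bolus raises the concentration by D/Vd = 901/279 ≈ 3.229 mg/L.
Steady-state peak Cmax,ss = C₀·R ≈ 3.229 × 1.7652 ≈ 5.700 mg/L.
Peak 5.7 mg/L vs MTC 10 mg/L: below toxic threshold.

5.7 mg/L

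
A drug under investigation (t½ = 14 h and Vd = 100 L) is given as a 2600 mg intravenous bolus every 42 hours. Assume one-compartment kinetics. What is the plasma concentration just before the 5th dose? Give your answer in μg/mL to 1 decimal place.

f = (1/2)^(τ/t½) = (1/2)^(42/14) ≈ 0.1250.
C₀ = D/Vd = 2600/100 ≈ 26.000 μg/mL.
Before the 5th dose, 4 doses have been given. Superposition: Cmin = C₀·(f + f² + … + f^4).
≈ 26.000 × (0.1250 + 0.0156 + 0.0020 + 0.0002) ≈ 26.000 × 0.1428 ≈ 3.713 μg/mL.

3.7 μg/mL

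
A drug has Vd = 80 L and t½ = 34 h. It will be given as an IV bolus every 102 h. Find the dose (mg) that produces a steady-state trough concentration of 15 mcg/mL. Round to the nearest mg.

8400 mg

τ/t½ = 102/34 ≈ 3, so f = (1/2)^(102/34) ≈ 0.125000.
Cmin,ss = (D/Vd)·f/(1−f), so D = Cmin,ss·Vd·(1−f)/f.
D = 15 × 80 × (1−f)/f ≈ 15 × 80 × 7.00000 ≈ 8400.00 mg.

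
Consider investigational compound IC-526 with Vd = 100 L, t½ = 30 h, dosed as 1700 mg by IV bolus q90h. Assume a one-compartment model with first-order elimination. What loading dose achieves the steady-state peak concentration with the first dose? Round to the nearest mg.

1943 mg

f = (1/2)^(90/30) ≈ 0.125000; accumulation ratio R = 1/(1−f) ≈ 1.14286.
Loading dose to hit Cmax,ss on first dose: D_load = D_maint·R ≈ 1700 × 1.14286 ≈ 1942.86 mg.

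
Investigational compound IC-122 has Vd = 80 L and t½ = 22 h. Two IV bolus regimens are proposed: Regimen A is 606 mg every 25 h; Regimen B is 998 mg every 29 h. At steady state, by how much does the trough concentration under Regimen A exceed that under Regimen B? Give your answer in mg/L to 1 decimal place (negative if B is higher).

-2.0 mg/L

Regimen A: f = (1/2)^(25/22) ≈ 0.4549; Cmin,ss = (606/80)·f/(1−f) ≈ 6.322 mg/L.
Regimen B: f = (1/2)^(29/22) ≈ 0.4010; Cmin,ss = (998/80)·f/(1−f) ≈ 8.351 mg/L.
Difference ≈ 6.322 − 8.351 ≈ -2.029 mg/L.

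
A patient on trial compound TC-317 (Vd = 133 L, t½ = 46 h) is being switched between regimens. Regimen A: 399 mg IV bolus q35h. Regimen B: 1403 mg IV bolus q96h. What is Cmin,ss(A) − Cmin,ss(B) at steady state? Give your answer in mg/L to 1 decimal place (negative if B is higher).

1.1 mg/L

Regimen A: f = (1/2)^(35/46) ≈ 0.5901; Cmin,ss = (399/133)·f/(1−f) ≈ 4.319 mg/L.
Regimen B: f = (1/2)^(96/46) ≈ 0.2354; Cmin,ss = (1403/133)·f/(1−f) ≈ 3.248 mg/L.
Difference ≈ 4.319 − 3.248 ≈ 1.071 mg/L.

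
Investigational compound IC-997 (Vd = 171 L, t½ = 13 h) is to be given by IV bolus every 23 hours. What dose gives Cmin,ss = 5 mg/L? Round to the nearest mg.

τ/t½ = 23/13 ≈ 1.7692, so f = (1/2)^(23/13) ≈ 0.293365.
Cmin,ss = (D/Vd)·f/(1−f), so D = Cmin,ss·Vd·(1−f)/f.
D = 5 × 171 × (1−f)/f ≈ 5 × 171 × 2.40872 ≈ 2059.46 mg.

2059 mg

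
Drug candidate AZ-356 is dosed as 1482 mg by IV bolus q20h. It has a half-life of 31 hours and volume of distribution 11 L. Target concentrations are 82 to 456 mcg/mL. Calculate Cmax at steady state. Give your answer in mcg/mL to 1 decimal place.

τ/t½ = 20/31 ≈ 0.64516, so fraction remaining f = (1/2)^(20/31) ≈ 0.6394.
Accumulation ratio R = 1/(1 − f) ≈ 1/0.3606 ≈ 2.7732.
Single-dose peak C₀ = D/Vd = 1482/11 ≈ 134.727 mcg/mL.
Cmax,ss = C₀/(1 − f) ≈ 134.727/0.3606 ≈ 373.619 mcg/mL.
Peak 373.6 mcg/mL vs MTC 456 mcg/mL: below toxic threshold.

373.6 mcg/mL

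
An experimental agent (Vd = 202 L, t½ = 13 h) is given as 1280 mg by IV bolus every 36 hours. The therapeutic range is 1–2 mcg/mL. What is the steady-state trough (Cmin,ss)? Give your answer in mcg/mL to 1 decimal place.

Over one 36-h interval, 36/13 ≈ 2.7692 half-lives elapse, leaving f ≈ 0.1467 of each dose.
Single-dose peak C₀ = D/Vd = 1280/202 ≈ 6.337 mcg/mL.
Steady-state trough Cmin,ss = C₀·f/(1−f) ≈ 6.337 × 0.1467/0.8533 ≈ 1.089 mcg/mL.
Trough 1.1 mcg/mL vs MEC 1 mcg/mL: adequate.

1.1 mcg/mL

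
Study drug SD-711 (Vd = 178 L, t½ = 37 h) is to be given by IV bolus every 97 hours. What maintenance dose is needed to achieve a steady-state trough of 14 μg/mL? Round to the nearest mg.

τ/t½ = 97/37 ≈ 2.6216, so f = (1/2)^(97/37) ≈ 0.162485.
Cmin,ss = (D/Vd)·f/(1−f), so D = Cmin,ss·Vd·(1−f)/f.
D = 14 × 178 × (1−f)/f ≈ 14 × 178 × 5.15441 ≈ 12844.79 mg.

12845 mg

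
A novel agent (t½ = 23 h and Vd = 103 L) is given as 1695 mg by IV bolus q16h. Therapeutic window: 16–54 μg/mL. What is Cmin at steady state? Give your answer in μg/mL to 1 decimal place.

Over one 16-h interval, 16/23 ≈ 0.69565 half-lives elapse, leaving f ≈ 0.6174 of each dose.
Accumulation ratio R = 1/(1 − f) ≈ 1/0.3826 ≈ 2.6137.
Single-dose peak C₀ = D/Vd = 1695/103 ≈ 16.456 μg/mL.
Steady-state peak Cmax,ss = C₀·R ≈ 16.456 × 2.6137 ≈ 43.011 μg/mL.
Steady-state trough Cmin,ss = Cmax,ss·f ≈ 43.011 × 0.6174 ≈ 26.555 μg/mL.
Trough 26.6 μg/mL vs MEC 16 μg/mL: adequate.

26.6 μg/mL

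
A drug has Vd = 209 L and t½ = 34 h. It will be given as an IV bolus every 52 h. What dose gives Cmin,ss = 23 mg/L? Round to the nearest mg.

9069 mg

τ/t½ = 52/34 ≈ 1.5294, so f = (1/2)^(52/34) ≈ 0.346419.
Cmin,ss = (D/Vd)·f/(1−f), so D = Cmin,ss·Vd·(1−f)/f.
D = 23 × 209 × (1−f)/f ≈ 23 × 209 × 1.88668 ≈ 9069.27 mg.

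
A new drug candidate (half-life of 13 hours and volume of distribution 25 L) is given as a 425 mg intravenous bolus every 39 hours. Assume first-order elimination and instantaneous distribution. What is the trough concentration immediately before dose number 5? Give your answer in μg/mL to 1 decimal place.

f = (1/2)^(τ/t½) = (1/2)^(39/13) ≈ 0.1250.
C₀ = D/Vd = 425/25 ≈ 17.000 μg/mL.
Before the 5th dose, 4 doses have been given. Superposition: Cmin = C₀·(f + f² + … + f^4).
≈ 17.000 × (0.1250 + 0.0156 + 0.0020 + 0.0002) ≈ 17.000 × 0.1428 ≈ 2.428 μg/mL.

2.4 μg/mL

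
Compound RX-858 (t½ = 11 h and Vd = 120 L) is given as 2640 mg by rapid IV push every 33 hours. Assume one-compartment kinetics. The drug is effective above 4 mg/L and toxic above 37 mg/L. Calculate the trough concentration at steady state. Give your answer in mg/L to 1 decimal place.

3.1 mg/L

The dosing interval is 3 half-lives, so f = 2^(−3) = 0.125.
Accumulation ratio R = 1/(1 − f) = 1/0.875 = 8/7.
Single-dose peak C₀ = D/Vd = 2640/120 = 22 mg/L.
Steady-state peak Cmax,ss = C₀·R = 22 × 8/7 ≈ 25.143 mg/L.
Steady-state trough Cmin,ss = Cmax,ss·f ≈ 25.143 × 0.125 ≈ 3.143 mg/L.
Trough 3.1 mg/L vs MEC 4 mg/L: subtherapeutic.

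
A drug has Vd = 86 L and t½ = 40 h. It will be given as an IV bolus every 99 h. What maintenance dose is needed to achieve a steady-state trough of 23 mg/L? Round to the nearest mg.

τ/t½ = 99/40 ≈ 2.475, so f = (1/2)^(99/40) ≈ 0.179867.
Cmin,ss = (D/Vd)·f/(1−f), so D = Cmin,ss·Vd·(1−f)/f.
D = 23 × 86 × (1−f)/f ≈ 23 × 86 × 4.55966 ≈ 9019.01 mg.

9019 mg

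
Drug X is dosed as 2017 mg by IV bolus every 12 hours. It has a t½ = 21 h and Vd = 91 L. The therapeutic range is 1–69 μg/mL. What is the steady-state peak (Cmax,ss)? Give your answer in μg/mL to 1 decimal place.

67.8 μg/mL

τ/t½ = 12/21 ≈ 0.57143, so fraction remaining f = (1/2)^(12/21) ≈ 0.6730.
At steady state, accumulation factor R = 1/(1 − e^(−kτ)) ≈ 3.0581.
Each bolus raises the concentration by D/Vd = 2017/91 ≈ 22.165 μg/mL.
Steady-state peak Cmax,ss = C₀·R ≈ 22.165 × 3.0581 ≈ 67.783 μg/mL.
Peak 67.8 μg/mL vs MTC 69 μg/mL: below toxic threshold.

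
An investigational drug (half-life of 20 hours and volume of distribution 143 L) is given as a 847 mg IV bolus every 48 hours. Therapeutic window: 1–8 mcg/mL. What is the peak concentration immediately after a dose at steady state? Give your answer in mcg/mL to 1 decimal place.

k = ln2/t½ = ln2/20 ≈ 0.034657 h⁻¹; fraction remaining f = e^(−kτ) = e^(−0.034657×48) ≈ 0.1895.
At steady state, accumulation factor R = 1/(1 − e^(−kτ)) ≈ 1.2338.
Single-dose peak C₀ = D/Vd = 847/143 ≈ 5.923 mcg/mL.
Cmax,ss = C₀/(1 − f) ≈ 5.923/0.8105 ≈ 7.308 mcg/mL.
Peak 7.3 mcg/mL vs MTC 8 mcg/mL: below toxic threshold.

7.3 mcg/mL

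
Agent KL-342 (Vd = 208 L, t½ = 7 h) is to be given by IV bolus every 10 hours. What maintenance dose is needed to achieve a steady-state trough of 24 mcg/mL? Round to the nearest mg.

τ/t½ = 10/7 ≈ 1.4286, so f = (1/2)^(10/7) ≈ 0.371499.
Cmin,ss = (D/Vd)·f/(1−f), so D = Cmin,ss·Vd·(1−f)/f.
D = 24 × 208 × (1−f)/f ≈ 24 × 208 × 1.69180 ≈ 8445.47 mg.

8445 mg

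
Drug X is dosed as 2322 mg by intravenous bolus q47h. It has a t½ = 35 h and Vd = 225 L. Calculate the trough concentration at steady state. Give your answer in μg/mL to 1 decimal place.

Over one 47-h interval, 47/35 ≈ 1.3429 half-lives elapse, leaving f ≈ 0.3942 of each dose.
At steady state, accumulation factor R = 1/(1 − e^(−kτ)) ≈ 1.6507.
Single-dose peak C₀ = D/Vd = 2322/225 ≈ 10.320 μg/mL.
Cmax,ss = C₀/(1 − f) ≈ 10.320/0.6058 ≈ 17.035 μg/mL.
One interval later, Cmin,ss = Cmax,ss·e^(−kτ) ≈ 17.035 × 0.3942 ≈ 6.715 μg/mL.

6.7 μg/mL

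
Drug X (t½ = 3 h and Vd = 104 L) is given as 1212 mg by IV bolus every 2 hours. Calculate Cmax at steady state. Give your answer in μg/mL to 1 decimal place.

τ/t½ = 2/3 ≈ 0.66667, so fraction remaining f = (1/2)^(2/3) ≈ 0.6300.
Accumulation ratio R = 1/(1 − f) ≈ 1/0.3700 ≈ 2.7027.
Single-dose peak C₀ = D/Vd = 1212/104 ≈ 11.654 μg/mL.
Steady-state peak Cmax,ss = C₀·R ≈ 11.654 × 2.7027 ≈ 31.497 μg/mL.

31.5 μg/mL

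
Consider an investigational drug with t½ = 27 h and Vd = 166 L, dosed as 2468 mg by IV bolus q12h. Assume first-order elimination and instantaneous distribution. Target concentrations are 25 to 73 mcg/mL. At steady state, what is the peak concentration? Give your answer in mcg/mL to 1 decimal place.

τ/t½ = 12/27 ≈ 0.44444, so fraction remaining f = (1/2)^(12/27) ≈ 0.7349.
At steady state, accumulation factor R = 1/(1 − e^(−kτ)) ≈ 3.7722.
Each bolus raises the concentration by D/Vd = 2468/166 ≈ 14.867 mcg/mL.
Cmax,ss = C₀/(1 − f) ≈ 14.867/0.2651 ≈ 56.081 mcg/mL.
Peak 56.1 mcg/mL vs MTC 73 mcg/mL: below toxic threshold.

56.1 mcg/mL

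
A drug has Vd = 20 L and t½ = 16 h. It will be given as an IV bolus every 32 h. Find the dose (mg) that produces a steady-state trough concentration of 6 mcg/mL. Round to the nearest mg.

360 mg

τ/t½ = 32/16 ≈ 2, so f = (1/2)^(32/16) ≈ 0.250000.
Cmin,ss = (D/Vd)·f/(1−f), so D = Cmin,ss·Vd·(1−f)/f.
D = 6 × 20 × (1−f)/f ≈ 6 × 20 × 3.00000 ≈ 360.00 mg.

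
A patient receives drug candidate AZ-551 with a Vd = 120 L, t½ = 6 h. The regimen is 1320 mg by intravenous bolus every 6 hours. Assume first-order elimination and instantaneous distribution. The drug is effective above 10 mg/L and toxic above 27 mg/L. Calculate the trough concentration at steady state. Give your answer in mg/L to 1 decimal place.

11.0 mg/L

τ = 6 h = 1 half-life, so f = (1/2)^1 = 0.5.
Accumulation ratio R = 1/(1 − f) = 1/0.5 = 2/1.
Single-dose peak C₀ = D/Vd = 1320/120 = 11 mg/L.
Steady-state peak Cmax,ss = C₀·R = 11 × 2/1 ≈ 22.000 mg/L.
Steady-state trough Cmin,ss = Cmax,ss·f ≈ 22.000 × 0.5 ≈ 11.000 mg/L.
Trough 11.0 mg/L vs MEC 10 mg/L: adequate.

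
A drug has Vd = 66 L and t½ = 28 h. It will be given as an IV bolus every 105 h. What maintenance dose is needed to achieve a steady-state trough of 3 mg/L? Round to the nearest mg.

2466 mg

τ/t½ = 105/28 ≈ 3.75, so f = (1/2)^(105/28) ≈ 0.074325.
Cmin,ss = (D/Vd)·f/(1−f), so D = Cmin,ss·Vd·(1−f)/f.
D = 3 × 66 × (1−f)/f ≈ 3 × 66 × 12.45442 ≈ 2465.98 mg.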